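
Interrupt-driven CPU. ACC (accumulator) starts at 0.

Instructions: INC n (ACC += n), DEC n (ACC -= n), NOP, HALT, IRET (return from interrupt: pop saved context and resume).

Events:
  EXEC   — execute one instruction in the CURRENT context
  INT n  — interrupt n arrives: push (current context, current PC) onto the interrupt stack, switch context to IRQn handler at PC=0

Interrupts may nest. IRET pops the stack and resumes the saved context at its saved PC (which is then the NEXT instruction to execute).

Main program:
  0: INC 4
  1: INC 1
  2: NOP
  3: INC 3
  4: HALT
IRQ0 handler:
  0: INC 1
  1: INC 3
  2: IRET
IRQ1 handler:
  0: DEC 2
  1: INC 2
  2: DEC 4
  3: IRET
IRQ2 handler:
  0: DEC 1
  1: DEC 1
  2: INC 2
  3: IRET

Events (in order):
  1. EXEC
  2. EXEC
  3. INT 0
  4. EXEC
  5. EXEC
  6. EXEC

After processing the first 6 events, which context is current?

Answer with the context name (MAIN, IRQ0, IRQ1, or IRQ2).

Event 1 (EXEC): [MAIN] PC=0: INC 4 -> ACC=4
Event 2 (EXEC): [MAIN] PC=1: INC 1 -> ACC=5
Event 3 (INT 0): INT 0 arrives: push (MAIN, PC=2), enter IRQ0 at PC=0 (depth now 1)
Event 4 (EXEC): [IRQ0] PC=0: INC 1 -> ACC=6
Event 5 (EXEC): [IRQ0] PC=1: INC 3 -> ACC=9
Event 6 (EXEC): [IRQ0] PC=2: IRET -> resume MAIN at PC=2 (depth now 0)

Answer: MAIN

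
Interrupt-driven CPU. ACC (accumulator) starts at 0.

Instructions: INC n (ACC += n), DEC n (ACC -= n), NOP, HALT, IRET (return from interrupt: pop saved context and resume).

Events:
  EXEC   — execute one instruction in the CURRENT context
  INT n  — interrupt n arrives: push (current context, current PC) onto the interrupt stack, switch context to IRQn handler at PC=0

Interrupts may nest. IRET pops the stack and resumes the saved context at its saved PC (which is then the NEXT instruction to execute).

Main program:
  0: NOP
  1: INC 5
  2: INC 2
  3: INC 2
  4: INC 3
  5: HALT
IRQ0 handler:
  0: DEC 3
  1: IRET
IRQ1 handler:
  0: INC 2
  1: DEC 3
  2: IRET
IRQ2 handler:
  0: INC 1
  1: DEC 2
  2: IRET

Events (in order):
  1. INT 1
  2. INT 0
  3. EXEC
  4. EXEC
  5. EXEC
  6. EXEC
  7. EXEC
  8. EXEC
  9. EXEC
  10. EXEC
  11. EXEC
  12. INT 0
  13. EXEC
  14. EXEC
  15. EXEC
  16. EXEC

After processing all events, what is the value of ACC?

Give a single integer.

Answer: 5

Derivation:
Event 1 (INT 1): INT 1 arrives: push (MAIN, PC=0), enter IRQ1 at PC=0 (depth now 1)
Event 2 (INT 0): INT 0 arrives: push (IRQ1, PC=0), enter IRQ0 at PC=0 (depth now 2)
Event 3 (EXEC): [IRQ0] PC=0: DEC 3 -> ACC=-3
Event 4 (EXEC): [IRQ0] PC=1: IRET -> resume IRQ1 at PC=0 (depth now 1)
Event 5 (EXEC): [IRQ1] PC=0: INC 2 -> ACC=-1
Event 6 (EXEC): [IRQ1] PC=1: DEC 3 -> ACC=-4
Event 7 (EXEC): [IRQ1] PC=2: IRET -> resume MAIN at PC=0 (depth now 0)
Event 8 (EXEC): [MAIN] PC=0: NOP
Event 9 (EXEC): [MAIN] PC=1: INC 5 -> ACC=1
Event 10 (EXEC): [MAIN] PC=2: INC 2 -> ACC=3
Event 11 (EXEC): [MAIN] PC=3: INC 2 -> ACC=5
Event 12 (INT 0): INT 0 arrives: push (MAIN, PC=4), enter IRQ0 at PC=0 (depth now 1)
Event 13 (EXEC): [IRQ0] PC=0: DEC 3 -> ACC=2
Event 14 (EXEC): [IRQ0] PC=1: IRET -> resume MAIN at PC=4 (depth now 0)
Event 15 (EXEC): [MAIN] PC=4: INC 3 -> ACC=5
Event 16 (EXEC): [MAIN] PC=5: HALT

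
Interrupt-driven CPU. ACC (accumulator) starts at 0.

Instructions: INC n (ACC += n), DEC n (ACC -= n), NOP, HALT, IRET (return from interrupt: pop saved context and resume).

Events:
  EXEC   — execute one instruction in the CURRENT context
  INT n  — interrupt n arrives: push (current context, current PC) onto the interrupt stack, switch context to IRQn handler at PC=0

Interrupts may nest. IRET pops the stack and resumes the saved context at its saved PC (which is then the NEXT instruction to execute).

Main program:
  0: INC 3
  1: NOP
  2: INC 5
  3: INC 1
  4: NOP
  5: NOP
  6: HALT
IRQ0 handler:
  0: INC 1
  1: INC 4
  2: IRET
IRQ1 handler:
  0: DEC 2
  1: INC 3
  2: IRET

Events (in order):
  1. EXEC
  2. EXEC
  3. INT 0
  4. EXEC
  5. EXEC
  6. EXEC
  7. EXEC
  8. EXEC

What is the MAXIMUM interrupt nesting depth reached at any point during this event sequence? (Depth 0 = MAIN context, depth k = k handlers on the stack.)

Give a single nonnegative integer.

Event 1 (EXEC): [MAIN] PC=0: INC 3 -> ACC=3 [depth=0]
Event 2 (EXEC): [MAIN] PC=1: NOP [depth=0]
Event 3 (INT 0): INT 0 arrives: push (MAIN, PC=2), enter IRQ0 at PC=0 (depth now 1) [depth=1]
Event 4 (EXEC): [IRQ0] PC=0: INC 1 -> ACC=4 [depth=1]
Event 5 (EXEC): [IRQ0] PC=1: INC 4 -> ACC=8 [depth=1]
Event 6 (EXEC): [IRQ0] PC=2: IRET -> resume MAIN at PC=2 (depth now 0) [depth=0]
Event 7 (EXEC): [MAIN] PC=2: INC 5 -> ACC=13 [depth=0]
Event 8 (EXEC): [MAIN] PC=3: INC 1 -> ACC=14 [depth=0]
Max depth observed: 1

Answer: 1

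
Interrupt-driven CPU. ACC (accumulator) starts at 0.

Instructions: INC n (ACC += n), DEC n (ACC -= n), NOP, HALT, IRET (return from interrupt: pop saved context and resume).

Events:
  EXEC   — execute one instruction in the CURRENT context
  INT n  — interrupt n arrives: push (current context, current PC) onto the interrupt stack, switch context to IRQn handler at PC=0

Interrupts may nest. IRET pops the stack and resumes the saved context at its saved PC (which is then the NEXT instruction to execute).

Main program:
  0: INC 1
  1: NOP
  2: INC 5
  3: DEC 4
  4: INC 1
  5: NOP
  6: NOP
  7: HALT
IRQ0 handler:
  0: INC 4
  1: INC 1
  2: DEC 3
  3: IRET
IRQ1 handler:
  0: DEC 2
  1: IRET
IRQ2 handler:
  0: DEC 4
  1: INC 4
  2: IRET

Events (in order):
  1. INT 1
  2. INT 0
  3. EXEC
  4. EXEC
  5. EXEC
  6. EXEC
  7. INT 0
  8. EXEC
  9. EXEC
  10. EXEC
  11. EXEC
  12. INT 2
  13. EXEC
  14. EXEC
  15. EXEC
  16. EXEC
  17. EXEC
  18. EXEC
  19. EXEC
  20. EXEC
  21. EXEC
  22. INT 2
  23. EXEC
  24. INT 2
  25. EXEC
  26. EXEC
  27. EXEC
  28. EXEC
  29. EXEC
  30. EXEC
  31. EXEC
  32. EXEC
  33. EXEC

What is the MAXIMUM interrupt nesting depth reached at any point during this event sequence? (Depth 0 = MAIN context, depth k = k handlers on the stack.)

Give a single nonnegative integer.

Event 1 (INT 1): INT 1 arrives: push (MAIN, PC=0), enter IRQ1 at PC=0 (depth now 1) [depth=1]
Event 2 (INT 0): INT 0 arrives: push (IRQ1, PC=0), enter IRQ0 at PC=0 (depth now 2) [depth=2]
Event 3 (EXEC): [IRQ0] PC=0: INC 4 -> ACC=4 [depth=2]
Event 4 (EXEC): [IRQ0] PC=1: INC 1 -> ACC=5 [depth=2]
Event 5 (EXEC): [IRQ0] PC=2: DEC 3 -> ACC=2 [depth=2]
Event 6 (EXEC): [IRQ0] PC=3: IRET -> resume IRQ1 at PC=0 (depth now 1) [depth=1]
Event 7 (INT 0): INT 0 arrives: push (IRQ1, PC=0), enter IRQ0 at PC=0 (depth now 2) [depth=2]
Event 8 (EXEC): [IRQ0] PC=0: INC 4 -> ACC=6 [depth=2]
Event 9 (EXEC): [IRQ0] PC=1: INC 1 -> ACC=7 [depth=2]
Event 10 (EXEC): [IRQ0] PC=2: DEC 3 -> ACC=4 [depth=2]
Event 11 (EXEC): [IRQ0] PC=3: IRET -> resume IRQ1 at PC=0 (depth now 1) [depth=1]
Event 12 (INT 2): INT 2 arrives: push (IRQ1, PC=0), enter IRQ2 at PC=0 (depth now 2) [depth=2]
Event 13 (EXEC): [IRQ2] PC=0: DEC 4 -> ACC=0 [depth=2]
Event 14 (EXEC): [IRQ2] PC=1: INC 4 -> ACC=4 [depth=2]
Event 15 (EXEC): [IRQ2] PC=2: IRET -> resume IRQ1 at PC=0 (depth now 1) [depth=1]
Event 16 (EXEC): [IRQ1] PC=0: DEC 2 -> ACC=2 [depth=1]
Event 17 (EXEC): [IRQ1] PC=1: IRET -> resume MAIN at PC=0 (depth now 0) [depth=0]
Event 18 (EXEC): [MAIN] PC=0: INC 1 -> ACC=3 [depth=0]
Event 19 (EXEC): [MAIN] PC=1: NOP [depth=0]
Event 20 (EXEC): [MAIN] PC=2: INC 5 -> ACC=8 [depth=0]
Event 21 (EXEC): [MAIN] PC=3: DEC 4 -> ACC=4 [depth=0]
Event 22 (INT 2): INT 2 arrives: push (MAIN, PC=4), enter IRQ2 at PC=0 (depth now 1) [depth=1]
Event 23 (EXEC): [IRQ2] PC=0: DEC 4 -> ACC=0 [depth=1]
Event 24 (INT 2): INT 2 arrives: push (IRQ2, PC=1), enter IRQ2 at PC=0 (depth now 2) [depth=2]
Event 25 (EXEC): [IRQ2] PC=0: DEC 4 -> ACC=-4 [depth=2]
Event 26 (EXEC): [IRQ2] PC=1: INC 4 -> ACC=0 [depth=2]
Event 27 (EXEC): [IRQ2] PC=2: IRET -> resume IRQ2 at PC=1 (depth now 1) [depth=1]
Event 28 (EXEC): [IRQ2] PC=1: INC 4 -> ACC=4 [depth=1]
Event 29 (EXEC): [IRQ2] PC=2: IRET -> resume MAIN at PC=4 (depth now 0) [depth=0]
Event 30 (EXEC): [MAIN] PC=4: INC 1 -> ACC=5 [depth=0]
Event 31 (EXEC): [MAIN] PC=5: NOP [depth=0]
Event 32 (EXEC): [MAIN] PC=6: NOP [depth=0]
Event 33 (EXEC): [MAIN] PC=7: HALT [depth=0]
Max depth observed: 2

Answer: 2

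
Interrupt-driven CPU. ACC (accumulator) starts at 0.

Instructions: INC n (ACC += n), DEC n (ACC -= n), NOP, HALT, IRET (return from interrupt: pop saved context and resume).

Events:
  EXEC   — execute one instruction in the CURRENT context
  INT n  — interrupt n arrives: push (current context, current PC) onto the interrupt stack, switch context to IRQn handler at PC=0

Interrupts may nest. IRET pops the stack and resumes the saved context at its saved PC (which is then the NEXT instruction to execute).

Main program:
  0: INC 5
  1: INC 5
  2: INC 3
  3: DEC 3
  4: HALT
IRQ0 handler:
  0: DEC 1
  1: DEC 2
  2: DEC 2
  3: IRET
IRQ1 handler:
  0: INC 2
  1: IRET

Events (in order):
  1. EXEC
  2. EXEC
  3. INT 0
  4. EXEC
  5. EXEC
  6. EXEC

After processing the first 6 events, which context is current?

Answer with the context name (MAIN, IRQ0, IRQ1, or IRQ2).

Answer: IRQ0

Derivation:
Event 1 (EXEC): [MAIN] PC=0: INC 5 -> ACC=5
Event 2 (EXEC): [MAIN] PC=1: INC 5 -> ACC=10
Event 3 (INT 0): INT 0 arrives: push (MAIN, PC=2), enter IRQ0 at PC=0 (depth now 1)
Event 4 (EXEC): [IRQ0] PC=0: DEC 1 -> ACC=9
Event 5 (EXEC): [IRQ0] PC=1: DEC 2 -> ACC=7
Event 6 (EXEC): [IRQ0] PC=2: DEC 2 -> ACC=5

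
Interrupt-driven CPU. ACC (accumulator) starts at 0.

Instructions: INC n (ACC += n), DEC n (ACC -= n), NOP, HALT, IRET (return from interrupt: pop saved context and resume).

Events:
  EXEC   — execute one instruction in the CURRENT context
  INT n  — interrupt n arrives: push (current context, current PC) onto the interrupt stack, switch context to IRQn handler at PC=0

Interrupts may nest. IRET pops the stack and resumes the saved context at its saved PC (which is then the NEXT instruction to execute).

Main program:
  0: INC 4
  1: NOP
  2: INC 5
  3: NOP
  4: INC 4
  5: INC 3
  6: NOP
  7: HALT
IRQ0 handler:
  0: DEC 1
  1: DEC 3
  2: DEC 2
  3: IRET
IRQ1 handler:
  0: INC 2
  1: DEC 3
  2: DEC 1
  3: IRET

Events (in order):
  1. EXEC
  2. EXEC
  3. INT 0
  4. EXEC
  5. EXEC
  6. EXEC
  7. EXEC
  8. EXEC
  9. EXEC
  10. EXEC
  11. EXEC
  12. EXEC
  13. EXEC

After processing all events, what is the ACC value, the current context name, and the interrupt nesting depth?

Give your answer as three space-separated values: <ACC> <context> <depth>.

Answer: 10 MAIN 0

Derivation:
Event 1 (EXEC): [MAIN] PC=0: INC 4 -> ACC=4
Event 2 (EXEC): [MAIN] PC=1: NOP
Event 3 (INT 0): INT 0 arrives: push (MAIN, PC=2), enter IRQ0 at PC=0 (depth now 1)
Event 4 (EXEC): [IRQ0] PC=0: DEC 1 -> ACC=3
Event 5 (EXEC): [IRQ0] PC=1: DEC 3 -> ACC=0
Event 6 (EXEC): [IRQ0] PC=2: DEC 2 -> ACC=-2
Event 7 (EXEC): [IRQ0] PC=3: IRET -> resume MAIN at PC=2 (depth now 0)
Event 8 (EXEC): [MAIN] PC=2: INC 5 -> ACC=3
Event 9 (EXEC): [MAIN] PC=3: NOP
Event 10 (EXEC): [MAIN] PC=4: INC 4 -> ACC=7
Event 11 (EXEC): [MAIN] PC=5: INC 3 -> ACC=10
Event 12 (EXEC): [MAIN] PC=6: NOP
Event 13 (EXEC): [MAIN] PC=7: HALT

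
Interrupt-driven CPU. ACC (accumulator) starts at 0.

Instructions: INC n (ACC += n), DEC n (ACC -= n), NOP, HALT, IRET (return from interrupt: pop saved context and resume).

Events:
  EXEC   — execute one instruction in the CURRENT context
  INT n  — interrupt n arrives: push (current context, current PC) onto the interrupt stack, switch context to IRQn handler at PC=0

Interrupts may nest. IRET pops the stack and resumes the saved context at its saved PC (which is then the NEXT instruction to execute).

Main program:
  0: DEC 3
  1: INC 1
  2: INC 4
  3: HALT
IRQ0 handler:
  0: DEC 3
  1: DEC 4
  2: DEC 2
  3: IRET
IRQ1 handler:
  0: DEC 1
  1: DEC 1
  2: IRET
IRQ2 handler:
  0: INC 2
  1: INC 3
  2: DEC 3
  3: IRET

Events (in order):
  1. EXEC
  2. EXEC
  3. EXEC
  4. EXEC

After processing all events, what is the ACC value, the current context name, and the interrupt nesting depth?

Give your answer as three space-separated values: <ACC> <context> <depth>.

Answer: 2 MAIN 0

Derivation:
Event 1 (EXEC): [MAIN] PC=0: DEC 3 -> ACC=-3
Event 2 (EXEC): [MAIN] PC=1: INC 1 -> ACC=-2
Event 3 (EXEC): [MAIN] PC=2: INC 4 -> ACC=2
Event 4 (EXEC): [MAIN] PC=3: HALT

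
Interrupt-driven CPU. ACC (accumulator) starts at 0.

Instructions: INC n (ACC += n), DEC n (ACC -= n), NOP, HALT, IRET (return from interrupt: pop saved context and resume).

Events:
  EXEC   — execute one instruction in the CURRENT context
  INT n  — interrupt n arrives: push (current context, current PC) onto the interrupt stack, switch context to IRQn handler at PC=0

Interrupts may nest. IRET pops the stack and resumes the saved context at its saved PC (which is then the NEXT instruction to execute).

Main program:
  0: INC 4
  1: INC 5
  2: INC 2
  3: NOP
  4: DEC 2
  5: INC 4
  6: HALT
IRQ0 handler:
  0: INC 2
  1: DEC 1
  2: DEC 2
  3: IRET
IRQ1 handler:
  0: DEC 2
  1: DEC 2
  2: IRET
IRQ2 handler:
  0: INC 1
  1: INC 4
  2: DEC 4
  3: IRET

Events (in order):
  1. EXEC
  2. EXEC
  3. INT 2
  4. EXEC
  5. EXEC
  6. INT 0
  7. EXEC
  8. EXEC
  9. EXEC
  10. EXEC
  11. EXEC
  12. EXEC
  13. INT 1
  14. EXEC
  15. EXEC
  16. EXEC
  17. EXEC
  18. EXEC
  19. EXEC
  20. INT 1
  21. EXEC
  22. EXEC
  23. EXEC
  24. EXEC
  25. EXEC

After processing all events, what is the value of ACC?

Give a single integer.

Answer: 5

Derivation:
Event 1 (EXEC): [MAIN] PC=0: INC 4 -> ACC=4
Event 2 (EXEC): [MAIN] PC=1: INC 5 -> ACC=9
Event 3 (INT 2): INT 2 arrives: push (MAIN, PC=2), enter IRQ2 at PC=0 (depth now 1)
Event 4 (EXEC): [IRQ2] PC=0: INC 1 -> ACC=10
Event 5 (EXEC): [IRQ2] PC=1: INC 4 -> ACC=14
Event 6 (INT 0): INT 0 arrives: push (IRQ2, PC=2), enter IRQ0 at PC=0 (depth now 2)
Event 7 (EXEC): [IRQ0] PC=0: INC 2 -> ACC=16
Event 8 (EXEC): [IRQ0] PC=1: DEC 1 -> ACC=15
Event 9 (EXEC): [IRQ0] PC=2: DEC 2 -> ACC=13
Event 10 (EXEC): [IRQ0] PC=3: IRET -> resume IRQ2 at PC=2 (depth now 1)
Event 11 (EXEC): [IRQ2] PC=2: DEC 4 -> ACC=9
Event 12 (EXEC): [IRQ2] PC=3: IRET -> resume MAIN at PC=2 (depth now 0)
Event 13 (INT 1): INT 1 arrives: push (MAIN, PC=2), enter IRQ1 at PC=0 (depth now 1)
Event 14 (EXEC): [IRQ1] PC=0: DEC 2 -> ACC=7
Event 15 (EXEC): [IRQ1] PC=1: DEC 2 -> ACC=5
Event 16 (EXEC): [IRQ1] PC=2: IRET -> resume MAIN at PC=2 (depth now 0)
Event 17 (EXEC): [MAIN] PC=2: INC 2 -> ACC=7
Event 18 (EXEC): [MAIN] PC=3: NOP
Event 19 (EXEC): [MAIN] PC=4: DEC 2 -> ACC=5
Event 20 (INT 1): INT 1 arrives: push (MAIN, PC=5), enter IRQ1 at PC=0 (depth now 1)
Event 21 (EXEC): [IRQ1] PC=0: DEC 2 -> ACC=3
Event 22 (EXEC): [IRQ1] PC=1: DEC 2 -> ACC=1
Event 23 (EXEC): [IRQ1] PC=2: IRET -> resume MAIN at PC=5 (depth now 0)
Event 24 (EXEC): [MAIN] PC=5: INC 4 -> ACC=5
Event 25 (EXEC): [MAIN] PC=6: HALT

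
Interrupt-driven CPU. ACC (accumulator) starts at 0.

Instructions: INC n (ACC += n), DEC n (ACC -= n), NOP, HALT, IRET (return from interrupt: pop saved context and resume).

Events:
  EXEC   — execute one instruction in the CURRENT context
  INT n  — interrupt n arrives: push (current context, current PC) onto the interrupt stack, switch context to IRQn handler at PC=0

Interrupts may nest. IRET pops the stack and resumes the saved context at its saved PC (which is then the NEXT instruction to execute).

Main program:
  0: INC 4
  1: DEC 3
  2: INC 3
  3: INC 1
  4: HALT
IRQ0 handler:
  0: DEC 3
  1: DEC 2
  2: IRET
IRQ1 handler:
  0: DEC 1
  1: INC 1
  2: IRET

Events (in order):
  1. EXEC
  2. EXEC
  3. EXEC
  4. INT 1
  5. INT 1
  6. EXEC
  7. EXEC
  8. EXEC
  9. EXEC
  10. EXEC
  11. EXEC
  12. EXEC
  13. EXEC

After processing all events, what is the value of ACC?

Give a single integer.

Event 1 (EXEC): [MAIN] PC=0: INC 4 -> ACC=4
Event 2 (EXEC): [MAIN] PC=1: DEC 3 -> ACC=1
Event 3 (EXEC): [MAIN] PC=2: INC 3 -> ACC=4
Event 4 (INT 1): INT 1 arrives: push (MAIN, PC=3), enter IRQ1 at PC=0 (depth now 1)
Event 5 (INT 1): INT 1 arrives: push (IRQ1, PC=0), enter IRQ1 at PC=0 (depth now 2)
Event 6 (EXEC): [IRQ1] PC=0: DEC 1 -> ACC=3
Event 7 (EXEC): [IRQ1] PC=1: INC 1 -> ACC=4
Event 8 (EXEC): [IRQ1] PC=2: IRET -> resume IRQ1 at PC=0 (depth now 1)
Event 9 (EXEC): [IRQ1] PC=0: DEC 1 -> ACC=3
Event 10 (EXEC): [IRQ1] PC=1: INC 1 -> ACC=4
Event 11 (EXEC): [IRQ1] PC=2: IRET -> resume MAIN at PC=3 (depth now 0)
Event 12 (EXEC): [MAIN] PC=3: INC 1 -> ACC=5
Event 13 (EXEC): [MAIN] PC=4: HALT

Answer: 5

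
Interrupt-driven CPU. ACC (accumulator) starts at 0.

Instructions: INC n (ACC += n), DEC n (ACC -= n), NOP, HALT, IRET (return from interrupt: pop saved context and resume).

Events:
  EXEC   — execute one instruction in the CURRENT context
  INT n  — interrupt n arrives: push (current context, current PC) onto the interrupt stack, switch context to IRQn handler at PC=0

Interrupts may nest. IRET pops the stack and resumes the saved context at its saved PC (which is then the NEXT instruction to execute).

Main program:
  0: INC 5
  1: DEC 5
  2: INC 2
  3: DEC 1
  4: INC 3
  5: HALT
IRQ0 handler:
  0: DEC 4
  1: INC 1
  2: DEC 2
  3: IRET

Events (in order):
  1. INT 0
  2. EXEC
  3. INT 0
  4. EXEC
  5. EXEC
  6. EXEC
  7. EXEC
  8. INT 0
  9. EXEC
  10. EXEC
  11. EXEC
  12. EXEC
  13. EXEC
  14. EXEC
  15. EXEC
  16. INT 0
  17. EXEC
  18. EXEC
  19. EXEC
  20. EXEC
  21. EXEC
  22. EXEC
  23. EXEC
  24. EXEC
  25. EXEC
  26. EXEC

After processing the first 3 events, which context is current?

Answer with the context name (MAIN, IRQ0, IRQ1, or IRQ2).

Event 1 (INT 0): INT 0 arrives: push (MAIN, PC=0), enter IRQ0 at PC=0 (depth now 1)
Event 2 (EXEC): [IRQ0] PC=0: DEC 4 -> ACC=-4
Event 3 (INT 0): INT 0 arrives: push (IRQ0, PC=1), enter IRQ0 at PC=0 (depth now 2)

Answer: IRQ0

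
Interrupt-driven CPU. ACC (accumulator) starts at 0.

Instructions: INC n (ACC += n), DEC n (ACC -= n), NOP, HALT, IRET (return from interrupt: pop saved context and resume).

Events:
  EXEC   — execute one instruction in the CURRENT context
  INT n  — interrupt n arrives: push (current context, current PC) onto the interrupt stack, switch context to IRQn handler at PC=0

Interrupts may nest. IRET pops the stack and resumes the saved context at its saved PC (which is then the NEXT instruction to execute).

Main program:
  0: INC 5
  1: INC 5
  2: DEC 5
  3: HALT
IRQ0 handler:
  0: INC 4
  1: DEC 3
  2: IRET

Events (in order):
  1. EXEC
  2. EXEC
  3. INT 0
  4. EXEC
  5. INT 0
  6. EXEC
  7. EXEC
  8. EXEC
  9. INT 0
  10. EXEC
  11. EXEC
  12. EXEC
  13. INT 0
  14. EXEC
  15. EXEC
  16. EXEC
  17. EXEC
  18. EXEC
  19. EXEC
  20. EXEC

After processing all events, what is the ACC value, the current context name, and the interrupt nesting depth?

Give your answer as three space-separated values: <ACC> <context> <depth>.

Event 1 (EXEC): [MAIN] PC=0: INC 5 -> ACC=5
Event 2 (EXEC): [MAIN] PC=1: INC 5 -> ACC=10
Event 3 (INT 0): INT 0 arrives: push (MAIN, PC=2), enter IRQ0 at PC=0 (depth now 1)
Event 4 (EXEC): [IRQ0] PC=0: INC 4 -> ACC=14
Event 5 (INT 0): INT 0 arrives: push (IRQ0, PC=1), enter IRQ0 at PC=0 (depth now 2)
Event 6 (EXEC): [IRQ0] PC=0: INC 4 -> ACC=18
Event 7 (EXEC): [IRQ0] PC=1: DEC 3 -> ACC=15
Event 8 (EXEC): [IRQ0] PC=2: IRET -> resume IRQ0 at PC=1 (depth now 1)
Event 9 (INT 0): INT 0 arrives: push (IRQ0, PC=1), enter IRQ0 at PC=0 (depth now 2)
Event 10 (EXEC): [IRQ0] PC=0: INC 4 -> ACC=19
Event 11 (EXEC): [IRQ0] PC=1: DEC 3 -> ACC=16
Event 12 (EXEC): [IRQ0] PC=2: IRET -> resume IRQ0 at PC=1 (depth now 1)
Event 13 (INT 0): INT 0 arrives: push (IRQ0, PC=1), enter IRQ0 at PC=0 (depth now 2)
Event 14 (EXEC): [IRQ0] PC=0: INC 4 -> ACC=20
Event 15 (EXEC): [IRQ0] PC=1: DEC 3 -> ACC=17
Event 16 (EXEC): [IRQ0] PC=2: IRET -> resume IRQ0 at PC=1 (depth now 1)
Event 17 (EXEC): [IRQ0] PC=1: DEC 3 -> ACC=14
Event 18 (EXEC): [IRQ0] PC=2: IRET -> resume MAIN at PC=2 (depth now 0)
Event 19 (EXEC): [MAIN] PC=2: DEC 5 -> ACC=9
Event 20 (EXEC): [MAIN] PC=3: HALT

Answer: 9 MAIN 0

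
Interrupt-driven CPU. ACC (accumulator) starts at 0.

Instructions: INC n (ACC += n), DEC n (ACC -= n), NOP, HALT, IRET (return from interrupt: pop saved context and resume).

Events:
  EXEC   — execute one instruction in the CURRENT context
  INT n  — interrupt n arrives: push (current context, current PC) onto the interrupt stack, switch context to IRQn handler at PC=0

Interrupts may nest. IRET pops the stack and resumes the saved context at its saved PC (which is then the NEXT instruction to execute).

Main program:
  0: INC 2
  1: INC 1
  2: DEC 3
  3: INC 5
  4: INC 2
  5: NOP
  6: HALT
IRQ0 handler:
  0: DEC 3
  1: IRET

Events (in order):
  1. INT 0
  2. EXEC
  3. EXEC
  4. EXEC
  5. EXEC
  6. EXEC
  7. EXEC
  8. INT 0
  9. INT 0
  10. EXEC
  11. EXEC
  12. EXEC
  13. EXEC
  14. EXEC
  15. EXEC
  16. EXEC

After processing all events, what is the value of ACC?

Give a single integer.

Event 1 (INT 0): INT 0 arrives: push (MAIN, PC=0), enter IRQ0 at PC=0 (depth now 1)
Event 2 (EXEC): [IRQ0] PC=0: DEC 3 -> ACC=-3
Event 3 (EXEC): [IRQ0] PC=1: IRET -> resume MAIN at PC=0 (depth now 0)
Event 4 (EXEC): [MAIN] PC=0: INC 2 -> ACC=-1
Event 5 (EXEC): [MAIN] PC=1: INC 1 -> ACC=0
Event 6 (EXEC): [MAIN] PC=2: DEC 3 -> ACC=-3
Event 7 (EXEC): [MAIN] PC=3: INC 5 -> ACC=2
Event 8 (INT 0): INT 0 arrives: push (MAIN, PC=4), enter IRQ0 at PC=0 (depth now 1)
Event 9 (INT 0): INT 0 arrives: push (IRQ0, PC=0), enter IRQ0 at PC=0 (depth now 2)
Event 10 (EXEC): [IRQ0] PC=0: DEC 3 -> ACC=-1
Event 11 (EXEC): [IRQ0] PC=1: IRET -> resume IRQ0 at PC=0 (depth now 1)
Event 12 (EXEC): [IRQ0] PC=0: DEC 3 -> ACC=-4
Event 13 (EXEC): [IRQ0] PC=1: IRET -> resume MAIN at PC=4 (depth now 0)
Event 14 (EXEC): [MAIN] PC=4: INC 2 -> ACC=-2
Event 15 (EXEC): [MAIN] PC=5: NOP
Event 16 (EXEC): [MAIN] PC=6: HALT

Answer: -2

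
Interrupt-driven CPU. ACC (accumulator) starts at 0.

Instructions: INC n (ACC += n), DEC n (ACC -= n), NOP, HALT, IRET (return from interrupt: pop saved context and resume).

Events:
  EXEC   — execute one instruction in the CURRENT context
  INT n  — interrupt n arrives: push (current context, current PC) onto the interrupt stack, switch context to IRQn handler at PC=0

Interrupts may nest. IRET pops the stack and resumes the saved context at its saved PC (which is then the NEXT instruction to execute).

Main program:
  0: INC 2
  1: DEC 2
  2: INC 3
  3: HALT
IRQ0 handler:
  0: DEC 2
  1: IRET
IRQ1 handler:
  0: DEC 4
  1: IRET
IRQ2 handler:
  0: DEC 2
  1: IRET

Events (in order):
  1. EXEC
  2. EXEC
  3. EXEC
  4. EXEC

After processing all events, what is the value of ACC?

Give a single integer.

Event 1 (EXEC): [MAIN] PC=0: INC 2 -> ACC=2
Event 2 (EXEC): [MAIN] PC=1: DEC 2 -> ACC=0
Event 3 (EXEC): [MAIN] PC=2: INC 3 -> ACC=3
Event 4 (EXEC): [MAIN] PC=3: HALT

Answer: 3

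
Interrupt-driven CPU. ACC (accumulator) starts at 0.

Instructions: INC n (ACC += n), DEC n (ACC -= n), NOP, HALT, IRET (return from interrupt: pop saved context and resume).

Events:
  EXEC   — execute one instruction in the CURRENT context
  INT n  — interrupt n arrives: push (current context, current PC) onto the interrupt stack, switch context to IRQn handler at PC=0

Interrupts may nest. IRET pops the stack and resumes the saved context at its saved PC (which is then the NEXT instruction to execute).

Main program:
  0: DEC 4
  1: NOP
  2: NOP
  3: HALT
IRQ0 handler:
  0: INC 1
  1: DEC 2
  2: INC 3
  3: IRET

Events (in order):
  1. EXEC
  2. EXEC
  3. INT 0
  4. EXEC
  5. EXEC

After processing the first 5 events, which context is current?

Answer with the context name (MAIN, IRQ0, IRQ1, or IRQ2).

Answer: IRQ0

Derivation:
Event 1 (EXEC): [MAIN] PC=0: DEC 4 -> ACC=-4
Event 2 (EXEC): [MAIN] PC=1: NOP
Event 3 (INT 0): INT 0 arrives: push (MAIN, PC=2), enter IRQ0 at PC=0 (depth now 1)
Event 4 (EXEC): [IRQ0] PC=0: INC 1 -> ACC=-3
Event 5 (EXEC): [IRQ0] PC=1: DEC 2 -> ACC=-5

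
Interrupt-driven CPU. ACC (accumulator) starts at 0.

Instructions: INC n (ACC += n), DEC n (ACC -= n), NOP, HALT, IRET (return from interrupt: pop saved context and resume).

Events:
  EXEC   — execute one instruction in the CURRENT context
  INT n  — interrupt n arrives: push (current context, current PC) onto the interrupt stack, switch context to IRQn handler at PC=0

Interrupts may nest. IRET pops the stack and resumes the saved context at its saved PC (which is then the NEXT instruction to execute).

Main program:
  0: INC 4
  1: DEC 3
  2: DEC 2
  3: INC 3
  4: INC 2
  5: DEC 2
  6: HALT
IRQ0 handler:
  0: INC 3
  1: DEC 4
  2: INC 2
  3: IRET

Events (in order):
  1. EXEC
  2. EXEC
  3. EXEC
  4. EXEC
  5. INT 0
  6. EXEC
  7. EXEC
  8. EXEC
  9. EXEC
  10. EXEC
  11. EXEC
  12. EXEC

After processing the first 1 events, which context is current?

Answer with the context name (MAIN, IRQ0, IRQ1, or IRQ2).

Answer: MAIN

Derivation:
Event 1 (EXEC): [MAIN] PC=0: INC 4 -> ACC=4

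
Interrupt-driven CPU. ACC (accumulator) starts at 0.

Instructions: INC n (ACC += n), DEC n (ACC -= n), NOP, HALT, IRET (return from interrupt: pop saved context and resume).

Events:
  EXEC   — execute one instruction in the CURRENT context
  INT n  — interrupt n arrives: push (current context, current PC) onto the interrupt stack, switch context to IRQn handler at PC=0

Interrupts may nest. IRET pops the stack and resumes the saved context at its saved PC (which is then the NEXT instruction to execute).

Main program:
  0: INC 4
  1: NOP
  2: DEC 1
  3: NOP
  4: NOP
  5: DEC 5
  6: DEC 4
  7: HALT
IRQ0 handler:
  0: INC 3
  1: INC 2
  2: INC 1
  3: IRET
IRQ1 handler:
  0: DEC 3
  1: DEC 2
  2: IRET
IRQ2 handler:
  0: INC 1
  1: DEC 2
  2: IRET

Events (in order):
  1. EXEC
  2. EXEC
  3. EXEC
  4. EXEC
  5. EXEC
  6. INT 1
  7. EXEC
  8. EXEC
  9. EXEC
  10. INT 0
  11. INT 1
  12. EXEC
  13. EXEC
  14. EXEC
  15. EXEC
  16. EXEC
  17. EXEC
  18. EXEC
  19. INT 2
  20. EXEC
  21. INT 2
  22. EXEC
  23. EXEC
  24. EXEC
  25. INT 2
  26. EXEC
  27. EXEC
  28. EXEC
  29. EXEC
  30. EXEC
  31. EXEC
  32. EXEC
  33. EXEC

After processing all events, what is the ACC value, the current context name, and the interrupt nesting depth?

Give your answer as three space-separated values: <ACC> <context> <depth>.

Event 1 (EXEC): [MAIN] PC=0: INC 4 -> ACC=4
Event 2 (EXEC): [MAIN] PC=1: NOP
Event 3 (EXEC): [MAIN] PC=2: DEC 1 -> ACC=3
Event 4 (EXEC): [MAIN] PC=3: NOP
Event 5 (EXEC): [MAIN] PC=4: NOP
Event 6 (INT 1): INT 1 arrives: push (MAIN, PC=5), enter IRQ1 at PC=0 (depth now 1)
Event 7 (EXEC): [IRQ1] PC=0: DEC 3 -> ACC=0
Event 8 (EXEC): [IRQ1] PC=1: DEC 2 -> ACC=-2
Event 9 (EXEC): [IRQ1] PC=2: IRET -> resume MAIN at PC=5 (depth now 0)
Event 10 (INT 0): INT 0 arrives: push (MAIN, PC=5), enter IRQ0 at PC=0 (depth now 1)
Event 11 (INT 1): INT 1 arrives: push (IRQ0, PC=0), enter IRQ1 at PC=0 (depth now 2)
Event 12 (EXEC): [IRQ1] PC=0: DEC 3 -> ACC=-5
Event 13 (EXEC): [IRQ1] PC=1: DEC 2 -> ACC=-7
Event 14 (EXEC): [IRQ1] PC=2: IRET -> resume IRQ0 at PC=0 (depth now 1)
Event 15 (EXEC): [IRQ0] PC=0: INC 3 -> ACC=-4
Event 16 (EXEC): [IRQ0] PC=1: INC 2 -> ACC=-2
Event 17 (EXEC): [IRQ0] PC=2: INC 1 -> ACC=-1
Event 18 (EXEC): [IRQ0] PC=3: IRET -> resume MAIN at PC=5 (depth now 0)
Event 19 (INT 2): INT 2 arrives: push (MAIN, PC=5), enter IRQ2 at PC=0 (depth now 1)
Event 20 (EXEC): [IRQ2] PC=0: INC 1 -> ACC=0
Event 21 (INT 2): INT 2 arrives: push (IRQ2, PC=1), enter IRQ2 at PC=0 (depth now 2)
Event 22 (EXEC): [IRQ2] PC=0: INC 1 -> ACC=1
Event 23 (EXEC): [IRQ2] PC=1: DEC 2 -> ACC=-1
Event 24 (EXEC): [IRQ2] PC=2: IRET -> resume IRQ2 at PC=1 (depth now 1)
Event 25 (INT 2): INT 2 arrives: push (IRQ2, PC=1), enter IRQ2 at PC=0 (depth now 2)
Event 26 (EXEC): [IRQ2] PC=0: INC 1 -> ACC=0
Event 27 (EXEC): [IRQ2] PC=1: DEC 2 -> ACC=-2
Event 28 (EXEC): [IRQ2] PC=2: IRET -> resume IRQ2 at PC=1 (depth now 1)
Event 29 (EXEC): [IRQ2] PC=1: DEC 2 -> ACC=-4
Event 30 (EXEC): [IRQ2] PC=2: IRET -> resume MAIN at PC=5 (depth now 0)
Event 31 (EXEC): [MAIN] PC=5: DEC 5 -> ACC=-9
Event 32 (EXEC): [MAIN] PC=6: DEC 4 -> ACC=-13
Event 33 (EXEC): [MAIN] PC=7: HALT

Answer: -13 MAIN 0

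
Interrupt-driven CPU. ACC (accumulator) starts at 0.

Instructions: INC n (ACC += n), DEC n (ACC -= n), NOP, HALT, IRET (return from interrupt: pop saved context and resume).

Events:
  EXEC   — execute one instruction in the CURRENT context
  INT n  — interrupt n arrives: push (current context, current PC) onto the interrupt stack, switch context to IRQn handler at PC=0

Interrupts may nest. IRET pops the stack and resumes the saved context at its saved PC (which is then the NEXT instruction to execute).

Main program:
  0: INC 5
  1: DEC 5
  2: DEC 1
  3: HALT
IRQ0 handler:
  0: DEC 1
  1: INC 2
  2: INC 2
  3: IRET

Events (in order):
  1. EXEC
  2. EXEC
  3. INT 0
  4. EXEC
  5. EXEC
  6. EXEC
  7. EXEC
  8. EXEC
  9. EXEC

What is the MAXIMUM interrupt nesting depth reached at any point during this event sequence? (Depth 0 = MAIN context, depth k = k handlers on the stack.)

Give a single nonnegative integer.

Event 1 (EXEC): [MAIN] PC=0: INC 5 -> ACC=5 [depth=0]
Event 2 (EXEC): [MAIN] PC=1: DEC 5 -> ACC=0 [depth=0]
Event 3 (INT 0): INT 0 arrives: push (MAIN, PC=2), enter IRQ0 at PC=0 (depth now 1) [depth=1]
Event 4 (EXEC): [IRQ0] PC=0: DEC 1 -> ACC=-1 [depth=1]
Event 5 (EXEC): [IRQ0] PC=1: INC 2 -> ACC=1 [depth=1]
Event 6 (EXEC): [IRQ0] PC=2: INC 2 -> ACC=3 [depth=1]
Event 7 (EXEC): [IRQ0] PC=3: IRET -> resume MAIN at PC=2 (depth now 0) [depth=0]
Event 8 (EXEC): [MAIN] PC=2: DEC 1 -> ACC=2 [depth=0]
Event 9 (EXEC): [MAIN] PC=3: HALT [depth=0]
Max depth observed: 1

Answer: 1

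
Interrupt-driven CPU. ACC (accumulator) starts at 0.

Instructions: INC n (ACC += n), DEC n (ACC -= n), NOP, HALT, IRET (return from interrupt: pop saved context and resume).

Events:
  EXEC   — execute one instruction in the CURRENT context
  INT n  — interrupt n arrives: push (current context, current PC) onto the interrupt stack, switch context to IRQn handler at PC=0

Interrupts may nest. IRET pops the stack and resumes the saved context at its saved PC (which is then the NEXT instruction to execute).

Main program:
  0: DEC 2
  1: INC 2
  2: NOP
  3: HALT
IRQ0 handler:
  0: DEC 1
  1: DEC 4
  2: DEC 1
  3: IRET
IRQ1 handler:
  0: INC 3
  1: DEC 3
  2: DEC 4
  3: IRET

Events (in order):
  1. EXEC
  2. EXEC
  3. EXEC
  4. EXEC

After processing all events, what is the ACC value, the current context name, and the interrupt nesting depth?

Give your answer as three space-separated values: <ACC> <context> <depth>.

Event 1 (EXEC): [MAIN] PC=0: DEC 2 -> ACC=-2
Event 2 (EXEC): [MAIN] PC=1: INC 2 -> ACC=0
Event 3 (EXEC): [MAIN] PC=2: NOP
Event 4 (EXEC): [MAIN] PC=3: HALT

Answer: 0 MAIN 0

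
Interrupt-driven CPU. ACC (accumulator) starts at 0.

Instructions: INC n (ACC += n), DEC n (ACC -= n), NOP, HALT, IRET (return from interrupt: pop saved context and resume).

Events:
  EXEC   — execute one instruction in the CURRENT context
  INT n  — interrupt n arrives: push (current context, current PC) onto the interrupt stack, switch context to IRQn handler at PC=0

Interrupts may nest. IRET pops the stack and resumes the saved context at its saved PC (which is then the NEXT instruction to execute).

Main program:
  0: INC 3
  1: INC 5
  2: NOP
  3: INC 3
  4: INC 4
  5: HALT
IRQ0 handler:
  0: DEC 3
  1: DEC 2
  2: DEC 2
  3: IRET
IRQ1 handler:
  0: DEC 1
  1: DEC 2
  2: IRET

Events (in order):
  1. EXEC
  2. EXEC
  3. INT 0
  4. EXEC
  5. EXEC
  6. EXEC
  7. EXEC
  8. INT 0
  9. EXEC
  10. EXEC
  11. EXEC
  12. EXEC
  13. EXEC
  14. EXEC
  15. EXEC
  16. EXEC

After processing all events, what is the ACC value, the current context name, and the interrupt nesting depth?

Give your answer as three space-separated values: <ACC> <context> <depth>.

Event 1 (EXEC): [MAIN] PC=0: INC 3 -> ACC=3
Event 2 (EXEC): [MAIN] PC=1: INC 5 -> ACC=8
Event 3 (INT 0): INT 0 arrives: push (MAIN, PC=2), enter IRQ0 at PC=0 (depth now 1)
Event 4 (EXEC): [IRQ0] PC=0: DEC 3 -> ACC=5
Event 5 (EXEC): [IRQ0] PC=1: DEC 2 -> ACC=3
Event 6 (EXEC): [IRQ0] PC=2: DEC 2 -> ACC=1
Event 7 (EXEC): [IRQ0] PC=3: IRET -> resume MAIN at PC=2 (depth now 0)
Event 8 (INT 0): INT 0 arrives: push (MAIN, PC=2), enter IRQ0 at PC=0 (depth now 1)
Event 9 (EXEC): [IRQ0] PC=0: DEC 3 -> ACC=-2
Event 10 (EXEC): [IRQ0] PC=1: DEC 2 -> ACC=-4
Event 11 (EXEC): [IRQ0] PC=2: DEC 2 -> ACC=-6
Event 12 (EXEC): [IRQ0] PC=3: IRET -> resume MAIN at PC=2 (depth now 0)
Event 13 (EXEC): [MAIN] PC=2: NOP
Event 14 (EXEC): [MAIN] PC=3: INC 3 -> ACC=-3
Event 15 (EXEC): [MAIN] PC=4: INC 4 -> ACC=1
Event 16 (EXEC): [MAIN] PC=5: HALT

Answer: 1 MAIN 0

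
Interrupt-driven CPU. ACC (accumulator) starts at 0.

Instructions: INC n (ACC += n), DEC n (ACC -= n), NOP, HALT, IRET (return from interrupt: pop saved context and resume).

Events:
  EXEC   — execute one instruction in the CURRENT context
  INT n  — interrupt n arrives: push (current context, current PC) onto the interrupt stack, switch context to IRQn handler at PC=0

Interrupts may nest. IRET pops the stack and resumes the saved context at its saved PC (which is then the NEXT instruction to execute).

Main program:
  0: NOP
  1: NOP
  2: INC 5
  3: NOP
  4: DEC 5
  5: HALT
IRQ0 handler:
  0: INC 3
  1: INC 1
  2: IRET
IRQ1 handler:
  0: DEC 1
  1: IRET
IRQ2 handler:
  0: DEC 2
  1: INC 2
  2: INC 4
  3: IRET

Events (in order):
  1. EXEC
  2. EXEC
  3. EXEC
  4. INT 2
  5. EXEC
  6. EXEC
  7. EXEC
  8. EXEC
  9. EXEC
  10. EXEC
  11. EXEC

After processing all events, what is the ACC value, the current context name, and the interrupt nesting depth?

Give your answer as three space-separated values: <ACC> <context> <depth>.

Event 1 (EXEC): [MAIN] PC=0: NOP
Event 2 (EXEC): [MAIN] PC=1: NOP
Event 3 (EXEC): [MAIN] PC=2: INC 5 -> ACC=5
Event 4 (INT 2): INT 2 arrives: push (MAIN, PC=3), enter IRQ2 at PC=0 (depth now 1)
Event 5 (EXEC): [IRQ2] PC=0: DEC 2 -> ACC=3
Event 6 (EXEC): [IRQ2] PC=1: INC 2 -> ACC=5
Event 7 (EXEC): [IRQ2] PC=2: INC 4 -> ACC=9
Event 8 (EXEC): [IRQ2] PC=3: IRET -> resume MAIN at PC=3 (depth now 0)
Event 9 (EXEC): [MAIN] PC=3: NOP
Event 10 (EXEC): [MAIN] PC=4: DEC 5 -> ACC=4
Event 11 (EXEC): [MAIN] PC=5: HALT

Answer: 4 MAIN 0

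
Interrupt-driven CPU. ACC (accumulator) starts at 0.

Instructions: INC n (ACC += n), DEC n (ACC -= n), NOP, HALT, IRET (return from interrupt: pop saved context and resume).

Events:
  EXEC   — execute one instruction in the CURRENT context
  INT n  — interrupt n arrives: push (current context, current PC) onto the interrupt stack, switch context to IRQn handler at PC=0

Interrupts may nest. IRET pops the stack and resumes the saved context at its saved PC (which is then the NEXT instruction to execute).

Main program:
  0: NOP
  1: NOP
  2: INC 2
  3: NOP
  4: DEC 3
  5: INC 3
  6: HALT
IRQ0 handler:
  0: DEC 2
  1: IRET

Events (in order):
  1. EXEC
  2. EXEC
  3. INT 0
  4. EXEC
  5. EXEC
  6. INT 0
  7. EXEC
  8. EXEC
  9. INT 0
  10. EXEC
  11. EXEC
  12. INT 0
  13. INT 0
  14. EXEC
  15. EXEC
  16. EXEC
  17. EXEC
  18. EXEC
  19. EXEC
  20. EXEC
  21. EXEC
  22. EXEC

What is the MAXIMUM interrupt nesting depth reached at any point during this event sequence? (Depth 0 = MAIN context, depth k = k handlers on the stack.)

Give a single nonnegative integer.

Event 1 (EXEC): [MAIN] PC=0: NOP [depth=0]
Event 2 (EXEC): [MAIN] PC=1: NOP [depth=0]
Event 3 (INT 0): INT 0 arrives: push (MAIN, PC=2), enter IRQ0 at PC=0 (depth now 1) [depth=1]
Event 4 (EXEC): [IRQ0] PC=0: DEC 2 -> ACC=-2 [depth=1]
Event 5 (EXEC): [IRQ0] PC=1: IRET -> resume MAIN at PC=2 (depth now 0) [depth=0]
Event 6 (INT 0): INT 0 arrives: push (MAIN, PC=2), enter IRQ0 at PC=0 (depth now 1) [depth=1]
Event 7 (EXEC): [IRQ0] PC=0: DEC 2 -> ACC=-4 [depth=1]
Event 8 (EXEC): [IRQ0] PC=1: IRET -> resume MAIN at PC=2 (depth now 0) [depth=0]
Event 9 (INT 0): INT 0 arrives: push (MAIN, PC=2), enter IRQ0 at PC=0 (depth now 1) [depth=1]
Event 10 (EXEC): [IRQ0] PC=0: DEC 2 -> ACC=-6 [depth=1]
Event 11 (EXEC): [IRQ0] PC=1: IRET -> resume MAIN at PC=2 (depth now 0) [depth=0]
Event 12 (INT 0): INT 0 arrives: push (MAIN, PC=2), enter IRQ0 at PC=0 (depth now 1) [depth=1]
Event 13 (INT 0): INT 0 arrives: push (IRQ0, PC=0), enter IRQ0 at PC=0 (depth now 2) [depth=2]
Event 14 (EXEC): [IRQ0] PC=0: DEC 2 -> ACC=-8 [depth=2]
Event 15 (EXEC): [IRQ0] PC=1: IRET -> resume IRQ0 at PC=0 (depth now 1) [depth=1]
Event 16 (EXEC): [IRQ0] PC=0: DEC 2 -> ACC=-10 [depth=1]
Event 17 (EXEC): [IRQ0] PC=1: IRET -> resume MAIN at PC=2 (depth now 0) [depth=0]
Event 18 (EXEC): [MAIN] PC=2: INC 2 -> ACC=-8 [depth=0]
Event 19 (EXEC): [MAIN] PC=3: NOP [depth=0]
Event 20 (EXEC): [MAIN] PC=4: DEC 3 -> ACC=-11 [depth=0]
Event 21 (EXEC): [MAIN] PC=5: INC 3 -> ACC=-8 [depth=0]
Event 22 (EXEC): [MAIN] PC=6: HALT [depth=0]
Max depth observed: 2

Answer: 2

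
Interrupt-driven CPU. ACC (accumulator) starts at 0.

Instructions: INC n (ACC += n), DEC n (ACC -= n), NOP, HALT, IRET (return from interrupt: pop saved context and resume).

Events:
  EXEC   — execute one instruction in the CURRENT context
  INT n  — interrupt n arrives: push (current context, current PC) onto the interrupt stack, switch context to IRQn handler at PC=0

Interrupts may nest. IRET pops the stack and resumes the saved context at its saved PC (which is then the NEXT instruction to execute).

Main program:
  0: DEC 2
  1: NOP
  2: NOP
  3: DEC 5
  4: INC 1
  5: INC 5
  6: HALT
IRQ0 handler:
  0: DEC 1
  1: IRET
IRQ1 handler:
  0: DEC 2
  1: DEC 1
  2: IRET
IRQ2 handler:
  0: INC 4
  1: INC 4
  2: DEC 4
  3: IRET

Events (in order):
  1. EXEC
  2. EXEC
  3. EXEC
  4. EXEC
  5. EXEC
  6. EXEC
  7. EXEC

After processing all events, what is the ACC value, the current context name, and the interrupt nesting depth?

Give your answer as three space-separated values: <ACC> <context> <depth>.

Event 1 (EXEC): [MAIN] PC=0: DEC 2 -> ACC=-2
Event 2 (EXEC): [MAIN] PC=1: NOP
Event 3 (EXEC): [MAIN] PC=2: NOP
Event 4 (EXEC): [MAIN] PC=3: DEC 5 -> ACC=-7
Event 5 (EXEC): [MAIN] PC=4: INC 1 -> ACC=-6
Event 6 (EXEC): [MAIN] PC=5: INC 5 -> ACC=-1
Event 7 (EXEC): [MAIN] PC=6: HALT

Answer: -1 MAIN 0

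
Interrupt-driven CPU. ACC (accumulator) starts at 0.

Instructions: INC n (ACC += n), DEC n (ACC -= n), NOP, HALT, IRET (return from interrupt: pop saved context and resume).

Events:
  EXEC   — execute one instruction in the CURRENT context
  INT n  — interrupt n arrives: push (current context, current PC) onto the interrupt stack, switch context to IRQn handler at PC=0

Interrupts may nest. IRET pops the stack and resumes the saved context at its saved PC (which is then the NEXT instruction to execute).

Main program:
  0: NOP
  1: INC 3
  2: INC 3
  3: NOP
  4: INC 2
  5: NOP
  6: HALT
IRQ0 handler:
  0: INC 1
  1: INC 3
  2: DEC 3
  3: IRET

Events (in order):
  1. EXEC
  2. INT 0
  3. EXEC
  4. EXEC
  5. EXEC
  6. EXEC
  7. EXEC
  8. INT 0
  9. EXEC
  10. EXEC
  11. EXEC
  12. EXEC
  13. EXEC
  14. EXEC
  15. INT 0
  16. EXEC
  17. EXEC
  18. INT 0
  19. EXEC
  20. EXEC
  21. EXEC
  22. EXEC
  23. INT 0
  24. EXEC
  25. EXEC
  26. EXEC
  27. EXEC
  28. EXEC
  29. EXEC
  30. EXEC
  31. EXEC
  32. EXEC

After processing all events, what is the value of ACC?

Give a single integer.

Event 1 (EXEC): [MAIN] PC=0: NOP
Event 2 (INT 0): INT 0 arrives: push (MAIN, PC=1), enter IRQ0 at PC=0 (depth now 1)
Event 3 (EXEC): [IRQ0] PC=0: INC 1 -> ACC=1
Event 4 (EXEC): [IRQ0] PC=1: INC 3 -> ACC=4
Event 5 (EXEC): [IRQ0] PC=2: DEC 3 -> ACC=1
Event 6 (EXEC): [IRQ0] PC=3: IRET -> resume MAIN at PC=1 (depth now 0)
Event 7 (EXEC): [MAIN] PC=1: INC 3 -> ACC=4
Event 8 (INT 0): INT 0 arrives: push (MAIN, PC=2), enter IRQ0 at PC=0 (depth now 1)
Event 9 (EXEC): [IRQ0] PC=0: INC 1 -> ACC=5
Event 10 (EXEC): [IRQ0] PC=1: INC 3 -> ACC=8
Event 11 (EXEC): [IRQ0] PC=2: DEC 3 -> ACC=5
Event 12 (EXEC): [IRQ0] PC=3: IRET -> resume MAIN at PC=2 (depth now 0)
Event 13 (EXEC): [MAIN] PC=2: INC 3 -> ACC=8
Event 14 (EXEC): [MAIN] PC=3: NOP
Event 15 (INT 0): INT 0 arrives: push (MAIN, PC=4), enter IRQ0 at PC=0 (depth now 1)
Event 16 (EXEC): [IRQ0] PC=0: INC 1 -> ACC=9
Event 17 (EXEC): [IRQ0] PC=1: INC 3 -> ACC=12
Event 18 (INT 0): INT 0 arrives: push (IRQ0, PC=2), enter IRQ0 at PC=0 (depth now 2)
Event 19 (EXEC): [IRQ0] PC=0: INC 1 -> ACC=13
Event 20 (EXEC): [IRQ0] PC=1: INC 3 -> ACC=16
Event 21 (EXEC): [IRQ0] PC=2: DEC 3 -> ACC=13
Event 22 (EXEC): [IRQ0] PC=3: IRET -> resume IRQ0 at PC=2 (depth now 1)
Event 23 (INT 0): INT 0 arrives: push (IRQ0, PC=2), enter IRQ0 at PC=0 (depth now 2)
Event 24 (EXEC): [IRQ0] PC=0: INC 1 -> ACC=14
Event 25 (EXEC): [IRQ0] PC=1: INC 3 -> ACC=17
Event 26 (EXEC): [IRQ0] PC=2: DEC 3 -> ACC=14
Event 27 (EXEC): [IRQ0] PC=3: IRET -> resume IRQ0 at PC=2 (depth now 1)
Event 28 (EXEC): [IRQ0] PC=2: DEC 3 -> ACC=11
Event 29 (EXEC): [IRQ0] PC=3: IRET -> resume MAIN at PC=4 (depth now 0)
Event 30 (EXEC): [MAIN] PC=4: INC 2 -> ACC=13
Event 31 (EXEC): [MAIN] PC=5: NOP
Event 32 (EXEC): [MAIN] PC=6: HALT

Answer: 13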